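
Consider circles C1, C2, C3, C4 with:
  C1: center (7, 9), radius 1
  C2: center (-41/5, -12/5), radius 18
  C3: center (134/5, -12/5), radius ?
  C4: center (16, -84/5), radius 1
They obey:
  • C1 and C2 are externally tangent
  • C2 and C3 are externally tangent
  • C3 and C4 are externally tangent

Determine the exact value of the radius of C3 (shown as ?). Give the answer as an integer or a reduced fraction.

1. [ext C2·C3]  r_C3² + 36r_C3 − 901 = 0  ⇒  r_C3 = 17 (r>0 drops 1)
2. [ext C3·C4]  r_C3² + 2r_C3 − 323 = 0  ⇒  r_C3 = 17 (r>0 drops 1)

17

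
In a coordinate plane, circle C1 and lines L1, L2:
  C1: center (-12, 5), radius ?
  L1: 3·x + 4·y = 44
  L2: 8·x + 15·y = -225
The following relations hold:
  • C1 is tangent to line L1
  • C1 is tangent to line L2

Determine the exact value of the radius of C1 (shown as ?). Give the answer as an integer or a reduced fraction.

12

1. [C1‖L1]  r_C1² − 144 = 0  ⇒  r_C1 = 12 (r>0 drops 1)
2. [C1‖L2]  r_C1² − 144 = 0  ⇒  r_C1 = 12 (r>0 drops 1)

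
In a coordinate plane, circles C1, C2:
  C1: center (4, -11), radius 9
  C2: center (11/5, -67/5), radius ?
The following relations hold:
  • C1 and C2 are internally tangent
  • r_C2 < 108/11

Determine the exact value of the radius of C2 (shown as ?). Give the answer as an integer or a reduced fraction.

6

1. [int C1,C2]  r_C2² − 18r_C2 + 72 = 0  ⇒  r_C2 = 6 or 12
2. given r_C2 < 108/11: keep 6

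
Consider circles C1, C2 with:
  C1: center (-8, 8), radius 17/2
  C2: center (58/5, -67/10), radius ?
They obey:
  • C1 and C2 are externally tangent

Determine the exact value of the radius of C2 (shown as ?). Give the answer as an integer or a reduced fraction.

1. [ext C1·C2]  r_C2² + 17r_C2 − 528 = 0  ⇒  r_C2 = 16 (r>0 drops 1)

16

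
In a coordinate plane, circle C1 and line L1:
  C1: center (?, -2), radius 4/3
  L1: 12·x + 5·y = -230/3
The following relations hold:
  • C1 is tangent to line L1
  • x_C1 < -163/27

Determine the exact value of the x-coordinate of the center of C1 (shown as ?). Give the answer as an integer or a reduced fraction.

1. [C1‖L1]  x_C1² + (100/9)x_C1 + 259/9 = 0  ⇒  x_C1 = -7 or -37/9
2. given x_C1 < -163/27: keep -7

-7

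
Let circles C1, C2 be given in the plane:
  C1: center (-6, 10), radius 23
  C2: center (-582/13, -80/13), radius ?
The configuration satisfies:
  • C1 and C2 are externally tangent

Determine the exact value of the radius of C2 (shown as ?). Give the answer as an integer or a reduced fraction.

1. [ext C1·C2]  r_C2² + 46r_C2 − 1235 = 0  ⇒  r_C2 = 19 (r>0 drops 1)

19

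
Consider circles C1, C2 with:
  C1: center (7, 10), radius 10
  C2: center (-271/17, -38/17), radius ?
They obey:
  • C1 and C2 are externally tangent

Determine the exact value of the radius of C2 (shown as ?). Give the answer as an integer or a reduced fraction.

16

1. [ext C1·C2]  r_C2² + 20r_C2 − 576 = 0  ⇒  r_C2 = 16 (r>0 drops 1)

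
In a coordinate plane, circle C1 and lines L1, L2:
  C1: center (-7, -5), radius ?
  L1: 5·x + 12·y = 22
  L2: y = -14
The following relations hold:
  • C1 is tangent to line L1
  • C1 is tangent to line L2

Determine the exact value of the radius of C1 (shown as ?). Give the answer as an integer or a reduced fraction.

9

1. [C1‖L1]  r_C1² − 81 = 0  ⇒  r_C1 = 9 (r>0 drops 1)
2. [C1‖L2]  r_C1² − 81 = 0  ⇒  r_C1 = 9 (r>0 drops 1)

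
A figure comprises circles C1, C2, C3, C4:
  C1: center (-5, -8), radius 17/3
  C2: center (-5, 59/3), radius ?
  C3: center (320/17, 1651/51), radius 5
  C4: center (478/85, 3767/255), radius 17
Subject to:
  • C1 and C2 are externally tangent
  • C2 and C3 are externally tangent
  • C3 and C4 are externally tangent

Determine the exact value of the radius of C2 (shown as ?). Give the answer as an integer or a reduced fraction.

1. [ext C1·C2]  r_C2² + (34/3)r_C2 − 2200/3 = 0  ⇒  r_C2 = 22 (r>0 drops 1)
2. [ext C2·C3]  r_C2² + 10r_C2 − 704 = 0  ⇒  r_C2 = 22 (r>0 drops 1)

22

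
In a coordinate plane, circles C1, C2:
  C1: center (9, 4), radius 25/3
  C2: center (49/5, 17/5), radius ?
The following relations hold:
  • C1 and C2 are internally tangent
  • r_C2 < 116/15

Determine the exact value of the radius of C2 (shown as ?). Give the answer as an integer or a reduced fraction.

1. [int C1,C2]  r_C2² − (50/3)r_C2 + 616/9 = 0  ⇒  r_C2 = 22/3 or 28/3
2. given r_C2 < 116/15: keep 22/3

22/3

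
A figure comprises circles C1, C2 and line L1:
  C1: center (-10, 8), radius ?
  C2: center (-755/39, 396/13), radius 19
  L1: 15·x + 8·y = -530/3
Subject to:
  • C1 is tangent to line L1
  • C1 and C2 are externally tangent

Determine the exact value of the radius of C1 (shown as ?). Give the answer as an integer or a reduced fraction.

16/3

1. [C1‖L1]  r_C1² − 256/9 = 0  ⇒  r_C1 = 16/3 (r>0 drops 1)
2. [ext C1·C2]  r_C1² + 38r_C1 − 2080/9 = 0  ⇒  r_C1 = 16/3 (r>0 drops 1)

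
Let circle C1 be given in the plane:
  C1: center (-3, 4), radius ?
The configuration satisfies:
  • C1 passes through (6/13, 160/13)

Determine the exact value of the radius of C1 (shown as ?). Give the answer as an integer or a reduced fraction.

9

1. [C1∋P]  r_C1² − 81 = 0  ⇒  r_C1 = 9 (r>0 drops 1)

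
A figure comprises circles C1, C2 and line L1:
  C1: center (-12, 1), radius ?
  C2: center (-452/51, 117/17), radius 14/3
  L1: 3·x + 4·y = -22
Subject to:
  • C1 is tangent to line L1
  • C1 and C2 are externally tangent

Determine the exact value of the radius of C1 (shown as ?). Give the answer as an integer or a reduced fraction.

1. [C1‖L1]  r_C1² − 4 = 0  ⇒  r_C1 = 2 (r>0 drops 1)
2. [ext C1·C2]  r_C1² + (28/3)r_C1 − 68/3 = 0  ⇒  r_C1 = 2 (r>0 drops 1)

2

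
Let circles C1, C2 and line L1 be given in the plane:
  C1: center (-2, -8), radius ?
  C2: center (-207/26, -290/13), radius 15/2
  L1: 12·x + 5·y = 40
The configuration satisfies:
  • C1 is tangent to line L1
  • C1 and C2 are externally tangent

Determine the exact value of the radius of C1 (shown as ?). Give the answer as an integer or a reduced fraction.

1. [C1‖L1]  r_C1² − 64 = 0  ⇒  r_C1 = 8 (r>0 drops 1)
2. [ext C1·C2]  r_C1² + 15r_C1 − 184 = 0  ⇒  r_C1 = 8 (r>0 drops 1)

8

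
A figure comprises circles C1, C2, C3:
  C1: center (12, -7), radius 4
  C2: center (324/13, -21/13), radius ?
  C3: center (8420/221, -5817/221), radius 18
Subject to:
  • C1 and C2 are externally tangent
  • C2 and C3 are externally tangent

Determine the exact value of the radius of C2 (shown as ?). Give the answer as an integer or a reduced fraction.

10

1. [ext C1·C2]  r_C2² + 8r_C2 − 180 = 0  ⇒  r_C2 = 10 (r>0 drops 1)
2. [ext C2·C3]  r_C2² + 36r_C2 − 460 = 0  ⇒  r_C2 = 10 (r>0 drops 1)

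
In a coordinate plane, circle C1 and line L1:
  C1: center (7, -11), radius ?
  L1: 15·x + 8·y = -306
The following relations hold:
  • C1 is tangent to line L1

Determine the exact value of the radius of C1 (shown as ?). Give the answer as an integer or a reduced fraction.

19

1. [C1‖L1]  r_C1² − 361 = 0  ⇒  r_C1 = 19 (r>0 drops 1)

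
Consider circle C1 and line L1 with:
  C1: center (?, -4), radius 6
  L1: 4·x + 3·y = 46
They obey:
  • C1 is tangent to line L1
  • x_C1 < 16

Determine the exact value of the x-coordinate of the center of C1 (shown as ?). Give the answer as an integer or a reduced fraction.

1. [C1‖L1]  x_C1² − 29x_C1 + 154 = 0  ⇒  x_C1 = 7 or 22
2. given x_C1 < 16: keep 7

7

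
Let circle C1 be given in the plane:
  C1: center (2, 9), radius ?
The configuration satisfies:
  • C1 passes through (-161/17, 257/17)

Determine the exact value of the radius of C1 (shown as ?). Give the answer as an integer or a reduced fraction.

1. [C1∋P]  r_C1² − 169 = 0  ⇒  r_C1 = 13 (r>0 drops 1)

13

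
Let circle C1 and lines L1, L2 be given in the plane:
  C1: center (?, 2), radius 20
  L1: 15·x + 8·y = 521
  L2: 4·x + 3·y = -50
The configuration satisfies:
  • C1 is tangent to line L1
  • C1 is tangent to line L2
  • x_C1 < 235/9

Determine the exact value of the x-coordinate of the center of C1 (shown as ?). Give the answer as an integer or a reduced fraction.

11

1. [C1‖L1]  x_C1² − (202/3)x_C1 + 1859/3 = 0  ⇒  x_C1 = 11 or 169/3
2. [C1‖L2]  x_C1² + 28x_C1 − 429 = 0  ⇒  x_C1 = -39 or 11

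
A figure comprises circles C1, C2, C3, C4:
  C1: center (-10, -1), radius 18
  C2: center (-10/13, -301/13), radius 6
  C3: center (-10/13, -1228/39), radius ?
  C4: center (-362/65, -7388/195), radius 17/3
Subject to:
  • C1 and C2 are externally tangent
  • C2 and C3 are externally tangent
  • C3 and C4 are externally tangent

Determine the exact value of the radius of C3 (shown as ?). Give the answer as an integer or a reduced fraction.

7/3

1. [ext C2·C3]  r_C3² + 12r_C3 − 301/9 = 0  ⇒  r_C3 = 7/3 (r>0 drops 1)
2. [ext C3·C4]  r_C3² + (34/3)r_C3 − 287/9 = 0  ⇒  r_C3 = 7/3 (r>0 drops 1)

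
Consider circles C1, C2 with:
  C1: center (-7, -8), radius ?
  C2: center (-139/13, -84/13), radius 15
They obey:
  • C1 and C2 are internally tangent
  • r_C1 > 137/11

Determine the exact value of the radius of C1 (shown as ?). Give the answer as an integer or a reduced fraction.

19

1. [int C1,C2]  r_C1² − 30r_C1 + 209 = 0  ⇒  r_C1 = 11 or 19
2. given r_C1 > 137/11: keep 19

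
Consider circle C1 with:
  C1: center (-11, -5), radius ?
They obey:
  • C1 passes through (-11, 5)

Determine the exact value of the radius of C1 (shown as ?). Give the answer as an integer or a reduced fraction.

10

1. [C1∋P]  r_C1² − 100 = 0  ⇒  r_C1 = 10 (r>0 drops 1)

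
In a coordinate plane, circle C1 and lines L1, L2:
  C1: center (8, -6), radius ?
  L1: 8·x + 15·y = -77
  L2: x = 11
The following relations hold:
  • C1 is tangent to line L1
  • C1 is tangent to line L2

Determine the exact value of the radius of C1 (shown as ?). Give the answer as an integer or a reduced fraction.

3

1. [C1‖L1]  r_C1² − 9 = 0  ⇒  r_C1 = 3 (r>0 drops 1)
2. [C1‖L2]  r_C1² − 9 = 0  ⇒  r_C1 = 3 (r>0 drops 1)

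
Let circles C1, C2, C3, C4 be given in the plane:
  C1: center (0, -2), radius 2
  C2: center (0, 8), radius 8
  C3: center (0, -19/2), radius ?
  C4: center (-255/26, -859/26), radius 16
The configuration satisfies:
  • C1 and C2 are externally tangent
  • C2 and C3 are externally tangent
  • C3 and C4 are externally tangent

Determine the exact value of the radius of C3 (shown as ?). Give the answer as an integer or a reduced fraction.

19/2

1. [ext C2·C3]  r_C3² + 16r_C3 − 969/4 = 0  ⇒  r_C3 = 19/2 (r>0 drops 1)
2. [ext C3·C4]  r_C3² + 32r_C3 − 1577/4 = 0  ⇒  r_C3 = 19/2 (r>0 drops 1)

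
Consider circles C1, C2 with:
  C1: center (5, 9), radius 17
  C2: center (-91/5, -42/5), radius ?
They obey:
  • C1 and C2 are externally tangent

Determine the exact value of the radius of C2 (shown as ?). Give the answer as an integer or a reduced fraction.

1. [ext C1·C2]  r_C2² + 34r_C2 − 552 = 0  ⇒  r_C2 = 12 (r>0 drops 1)

12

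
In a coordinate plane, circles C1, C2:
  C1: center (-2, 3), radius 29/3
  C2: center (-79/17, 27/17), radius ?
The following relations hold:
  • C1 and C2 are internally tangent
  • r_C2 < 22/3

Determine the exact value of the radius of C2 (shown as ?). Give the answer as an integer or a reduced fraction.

1. [int C1,C2]  r_C2² − (58/3)r_C2 + 760/9 = 0  ⇒  r_C2 = 20/3 or 38/3
2. given r_C2 < 22/3: keep 20/3

20/3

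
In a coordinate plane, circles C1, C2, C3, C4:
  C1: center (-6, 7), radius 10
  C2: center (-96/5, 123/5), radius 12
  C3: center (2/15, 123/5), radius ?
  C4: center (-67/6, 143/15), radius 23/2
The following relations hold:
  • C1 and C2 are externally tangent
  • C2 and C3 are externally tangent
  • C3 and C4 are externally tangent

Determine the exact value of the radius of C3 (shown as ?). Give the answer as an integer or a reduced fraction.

1. [ext C2·C3]  r_C3² + 24r_C3 − 2068/9 = 0  ⇒  r_C3 = 22/3 (r>0 drops 1)
2. [ext C3·C4]  r_C3² + 23r_C3 − 2002/9 = 0  ⇒  r_C3 = 22/3 (r>0 drops 1)

22/3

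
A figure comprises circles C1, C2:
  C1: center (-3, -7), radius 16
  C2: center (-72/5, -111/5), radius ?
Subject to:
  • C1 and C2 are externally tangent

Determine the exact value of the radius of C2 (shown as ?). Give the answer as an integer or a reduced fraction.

1. [ext C1·C2]  r_C2² + 32r_C2 − 105 = 0  ⇒  r_C2 = 3 (r>0 drops 1)

3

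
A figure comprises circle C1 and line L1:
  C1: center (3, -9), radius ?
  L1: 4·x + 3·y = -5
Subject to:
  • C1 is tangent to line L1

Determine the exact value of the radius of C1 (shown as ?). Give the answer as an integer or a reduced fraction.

2

1. [C1‖L1]  r_C1² − 4 = 0  ⇒  r_C1 = 2 (r>0 drops 1)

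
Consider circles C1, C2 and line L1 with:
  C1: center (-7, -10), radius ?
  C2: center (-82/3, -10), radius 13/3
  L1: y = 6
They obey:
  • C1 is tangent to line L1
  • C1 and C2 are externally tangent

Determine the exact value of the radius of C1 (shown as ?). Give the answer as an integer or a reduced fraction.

1. [C1‖L1]  r_C1² − 256 = 0  ⇒  r_C1 = 16 (r>0 drops 1)
2. [ext C1·C2]  r_C1² + (26/3)r_C1 − 1184/3 = 0  ⇒  r_C1 = 16 (r>0 drops 1)

16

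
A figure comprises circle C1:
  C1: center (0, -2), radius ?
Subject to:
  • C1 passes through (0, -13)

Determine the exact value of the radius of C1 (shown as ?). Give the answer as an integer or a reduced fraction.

11

1. [C1∋P]  r_C1² − 121 = 0  ⇒  r_C1 = 11 (r>0 drops 1)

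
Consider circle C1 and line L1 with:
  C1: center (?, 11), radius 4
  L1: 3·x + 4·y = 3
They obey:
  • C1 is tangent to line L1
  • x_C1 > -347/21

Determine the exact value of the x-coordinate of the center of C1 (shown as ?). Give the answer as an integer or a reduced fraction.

1. [C1‖L1]  x_C1² + (82/3)x_C1 + 427/3 = 0  ⇒  x_C1 = -61/3 or -7
2. given x_C1 > -347/21: keep -7

-7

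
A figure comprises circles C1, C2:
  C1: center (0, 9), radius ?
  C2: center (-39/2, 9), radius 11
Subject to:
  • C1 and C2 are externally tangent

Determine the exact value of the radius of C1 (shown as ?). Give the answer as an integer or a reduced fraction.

17/2

1. [ext C1·C2]  r_C1² + 22r_C1 − 1037/4 = 0  ⇒  r_C1 = 17/2 (r>0 drops 1)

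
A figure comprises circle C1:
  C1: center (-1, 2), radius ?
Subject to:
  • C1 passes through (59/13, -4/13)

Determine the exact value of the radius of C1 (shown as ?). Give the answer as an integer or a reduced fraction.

6

1. [C1∋P]  r_C1² − 36 = 0  ⇒  r_C1 = 6 (r>0 drops 1)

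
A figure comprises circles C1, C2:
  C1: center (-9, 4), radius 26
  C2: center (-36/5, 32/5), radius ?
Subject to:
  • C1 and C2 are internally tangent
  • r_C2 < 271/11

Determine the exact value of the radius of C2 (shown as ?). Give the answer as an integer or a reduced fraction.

23

1. [int C1,C2]  r_C2² − 52r_C2 + 667 = 0  ⇒  r_C2 = 23 or 29
2. given r_C2 < 271/11: keep 23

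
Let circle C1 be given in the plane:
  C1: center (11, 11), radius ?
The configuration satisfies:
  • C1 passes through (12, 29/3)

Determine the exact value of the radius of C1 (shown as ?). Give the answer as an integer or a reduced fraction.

5/3

1. [C1∋P]  r_C1² − 25/9 = 0  ⇒  r_C1 = 5/3 (r>0 drops 1)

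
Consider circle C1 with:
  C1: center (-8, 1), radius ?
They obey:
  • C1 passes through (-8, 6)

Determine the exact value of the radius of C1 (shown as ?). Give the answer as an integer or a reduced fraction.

5

1. [C1∋P]  r_C1² − 25 = 0  ⇒  r_C1 = 5 (r>0 drops 1)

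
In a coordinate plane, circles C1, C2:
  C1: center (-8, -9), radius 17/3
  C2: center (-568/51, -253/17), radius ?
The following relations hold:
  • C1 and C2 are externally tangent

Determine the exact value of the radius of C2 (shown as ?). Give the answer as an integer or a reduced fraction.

1

1. [ext C1·C2]  r_C2² + (34/3)r_C2 − 37/3 = 0  ⇒  r_C2 = 1 (r>0 drops 1)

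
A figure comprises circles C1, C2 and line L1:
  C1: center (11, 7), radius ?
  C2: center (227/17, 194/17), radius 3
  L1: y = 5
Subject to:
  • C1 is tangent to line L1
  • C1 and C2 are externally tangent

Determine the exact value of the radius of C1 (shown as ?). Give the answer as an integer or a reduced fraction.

1. [C1‖L1]  r_C1² − 4 = 0  ⇒  r_C1 = 2 (r>0 drops 1)
2. [ext C1·C2]  r_C1² + 6r_C1 − 16 = 0  ⇒  r_C1 = 2 (r>0 drops 1)

2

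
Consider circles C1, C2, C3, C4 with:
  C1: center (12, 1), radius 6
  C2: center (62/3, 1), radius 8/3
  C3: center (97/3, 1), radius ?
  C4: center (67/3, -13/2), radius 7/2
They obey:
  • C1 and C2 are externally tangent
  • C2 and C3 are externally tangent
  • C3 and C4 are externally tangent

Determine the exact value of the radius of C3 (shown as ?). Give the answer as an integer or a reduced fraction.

1. [ext C2·C3]  r_C3² + (16/3)r_C3 − 129 = 0  ⇒  r_C3 = 9 (r>0 drops 1)
2. [ext C3·C4]  r_C3² + 7r_C3 − 144 = 0  ⇒  r_C3 = 9 (r>0 drops 1)

9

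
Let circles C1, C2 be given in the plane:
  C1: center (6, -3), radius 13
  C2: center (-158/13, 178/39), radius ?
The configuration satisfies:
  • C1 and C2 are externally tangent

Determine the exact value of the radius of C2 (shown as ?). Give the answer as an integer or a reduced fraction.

1. [ext C1·C2]  r_C2² + 26r_C2 − 1960/9 = 0  ⇒  r_C2 = 20/3 (r>0 drops 1)

20/3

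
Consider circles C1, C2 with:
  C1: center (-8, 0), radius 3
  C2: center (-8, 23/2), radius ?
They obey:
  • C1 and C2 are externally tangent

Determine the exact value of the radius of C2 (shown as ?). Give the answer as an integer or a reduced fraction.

17/2

1. [ext C1·C2]  r_C2² + 6r_C2 − 493/4 = 0  ⇒  r_C2 = 17/2 (r>0 drops 1)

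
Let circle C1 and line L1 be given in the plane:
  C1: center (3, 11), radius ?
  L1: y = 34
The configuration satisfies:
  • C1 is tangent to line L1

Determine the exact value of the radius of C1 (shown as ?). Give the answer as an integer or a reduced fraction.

1. [C1‖L1]  r_C1² − 529 = 0  ⇒  r_C1 = 23 (r>0 drops 1)

23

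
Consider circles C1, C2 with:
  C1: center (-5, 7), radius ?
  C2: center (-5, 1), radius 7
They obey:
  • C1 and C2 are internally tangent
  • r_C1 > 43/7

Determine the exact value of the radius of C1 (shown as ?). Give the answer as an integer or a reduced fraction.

13

1. [int C1,C2]  r_C1² − 14r_C1 + 13 = 0  ⇒  r_C1 = 1 or 13
2. given r_C1 > 43/7: keep 13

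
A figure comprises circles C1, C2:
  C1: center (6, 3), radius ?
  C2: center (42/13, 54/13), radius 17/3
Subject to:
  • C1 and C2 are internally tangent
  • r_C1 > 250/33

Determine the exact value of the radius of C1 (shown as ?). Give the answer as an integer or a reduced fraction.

1. [int C1,C2]  r_C1² − (34/3)r_C1 + 208/9 = 0  ⇒  r_C1 = 8/3 or 26/3
2. given r_C1 > 250/33: keep 26/3

26/3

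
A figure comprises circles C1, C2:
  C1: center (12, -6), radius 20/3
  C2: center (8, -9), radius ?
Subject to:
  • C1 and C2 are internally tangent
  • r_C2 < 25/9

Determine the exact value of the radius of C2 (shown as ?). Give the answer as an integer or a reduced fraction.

5/3

1. [int C1,C2]  r_C2² − (40/3)r_C2 + 175/9 = 0  ⇒  r_C2 = 5/3 or 35/3
2. given r_C2 < 25/9: keep 5/3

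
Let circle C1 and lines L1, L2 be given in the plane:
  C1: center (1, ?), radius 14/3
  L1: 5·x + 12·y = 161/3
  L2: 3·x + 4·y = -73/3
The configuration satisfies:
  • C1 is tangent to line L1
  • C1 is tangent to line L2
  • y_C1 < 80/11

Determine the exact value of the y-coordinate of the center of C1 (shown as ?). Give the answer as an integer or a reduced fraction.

-1

1. [C1‖L1]  y_C1² − (73/9)y_C1 − 82/9 = 0  ⇒  y_C1 = -1 or 82/9
2. [C1‖L2]  y_C1² + (41/3)y_C1 + 38/3 = 0  ⇒  y_C1 = -38/3 or -1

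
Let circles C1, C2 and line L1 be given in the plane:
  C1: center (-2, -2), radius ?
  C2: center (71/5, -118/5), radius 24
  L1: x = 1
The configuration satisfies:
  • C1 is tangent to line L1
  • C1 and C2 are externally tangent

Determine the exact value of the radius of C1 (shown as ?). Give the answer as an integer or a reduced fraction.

3

1. [C1‖L1]  r_C1² − 9 = 0  ⇒  r_C1 = 3 (r>0 drops 1)
2. [ext C1·C2]  r_C1² + 48r_C1 − 153 = 0  ⇒  r_C1 = 3 (r>0 drops 1)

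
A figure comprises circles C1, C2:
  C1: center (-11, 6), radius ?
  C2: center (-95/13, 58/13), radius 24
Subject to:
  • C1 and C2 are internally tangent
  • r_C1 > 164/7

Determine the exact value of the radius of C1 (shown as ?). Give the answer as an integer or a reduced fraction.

1. [int C1,C2]  r_C1² − 48r_C1 + 560 = 0  ⇒  r_C1 = 20 or 28
2. given r_C1 > 164/7: keep 28

28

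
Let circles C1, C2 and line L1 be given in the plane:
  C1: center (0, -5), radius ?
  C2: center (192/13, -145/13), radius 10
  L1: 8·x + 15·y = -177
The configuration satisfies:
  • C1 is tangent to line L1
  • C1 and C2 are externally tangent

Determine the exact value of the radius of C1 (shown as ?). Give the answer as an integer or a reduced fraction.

6

1. [C1‖L1]  r_C1² − 36 = 0  ⇒  r_C1 = 6 (r>0 drops 1)
2. [ext C1·C2]  r_C1² + 20r_C1 − 156 = 0  ⇒  r_C1 = 6 (r>0 drops 1)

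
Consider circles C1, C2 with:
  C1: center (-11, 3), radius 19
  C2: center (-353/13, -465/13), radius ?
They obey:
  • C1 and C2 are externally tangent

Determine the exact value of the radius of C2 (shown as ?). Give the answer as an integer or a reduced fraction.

1. [ext C1·C2]  r_C2² + 38r_C2 − 1403 = 0  ⇒  r_C2 = 23 (r>0 drops 1)

23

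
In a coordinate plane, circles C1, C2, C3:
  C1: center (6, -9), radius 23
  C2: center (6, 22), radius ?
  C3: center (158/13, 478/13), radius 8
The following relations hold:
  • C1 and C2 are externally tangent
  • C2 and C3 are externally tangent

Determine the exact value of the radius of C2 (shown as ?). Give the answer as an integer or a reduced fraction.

1. [ext C1·C2]  r_C2² + 46r_C2 − 432 = 0  ⇒  r_C2 = 8 (r>0 drops 1)
2. [ext C2·C3]  r_C2² + 16r_C2 − 192 = 0  ⇒  r_C2 = 8 (r>0 drops 1)

8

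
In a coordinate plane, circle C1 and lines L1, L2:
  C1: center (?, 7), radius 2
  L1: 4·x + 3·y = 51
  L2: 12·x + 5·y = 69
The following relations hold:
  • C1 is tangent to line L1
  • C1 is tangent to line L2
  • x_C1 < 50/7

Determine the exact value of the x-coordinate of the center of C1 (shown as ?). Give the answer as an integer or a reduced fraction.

5

1. [C1‖L1]  x_C1² − 15x_C1 + 50 = 0  ⇒  x_C1 = 5 or 10
2. [C1‖L2]  x_C1² − (17/3)x_C1 + 10/3 = 0  ⇒  x_C1 = 2/3 or 5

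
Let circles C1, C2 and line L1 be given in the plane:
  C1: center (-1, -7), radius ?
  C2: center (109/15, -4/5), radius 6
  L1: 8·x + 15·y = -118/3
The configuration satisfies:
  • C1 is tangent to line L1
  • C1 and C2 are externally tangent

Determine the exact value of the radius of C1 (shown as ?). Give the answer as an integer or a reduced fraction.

13/3

1. [C1‖L1]  r_C1² − 169/9 = 0  ⇒  r_C1 = 13/3 (r>0 drops 1)
2. [ext C1·C2]  r_C1² + 12r_C1 − 637/9 = 0  ⇒  r_C1 = 13/3 (r>0 drops 1)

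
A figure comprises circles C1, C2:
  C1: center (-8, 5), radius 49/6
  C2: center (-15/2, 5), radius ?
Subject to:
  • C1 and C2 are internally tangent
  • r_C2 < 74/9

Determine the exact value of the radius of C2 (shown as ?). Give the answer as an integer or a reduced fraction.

23/3

1. [int C1,C2]  r_C2² − (49/3)r_C2 + 598/9 = 0  ⇒  r_C2 = 23/3 or 26/3
2. given r_C2 < 74/9: keep 23/3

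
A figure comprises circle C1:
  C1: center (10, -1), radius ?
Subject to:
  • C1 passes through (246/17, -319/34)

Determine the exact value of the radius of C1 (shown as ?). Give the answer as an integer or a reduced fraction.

19/2

1. [C1∋P]  r_C1² − 361/4 = 0  ⇒  r_C1 = 19/2 (r>0 drops 1)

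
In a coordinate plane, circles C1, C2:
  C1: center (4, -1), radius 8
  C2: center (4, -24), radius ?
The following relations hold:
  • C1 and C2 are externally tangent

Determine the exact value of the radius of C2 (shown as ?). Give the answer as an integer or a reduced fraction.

15

1. [ext C1·C2]  r_C2² + 16r_C2 − 465 = 0  ⇒  r_C2 = 15 (r>0 drops 1)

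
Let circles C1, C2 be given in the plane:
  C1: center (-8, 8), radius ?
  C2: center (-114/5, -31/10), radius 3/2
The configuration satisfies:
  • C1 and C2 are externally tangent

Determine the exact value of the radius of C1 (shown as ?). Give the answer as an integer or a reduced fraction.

1. [ext C1·C2]  r_C1² + 3r_C1 − 340 = 0  ⇒  r_C1 = 17 (r>0 drops 1)

17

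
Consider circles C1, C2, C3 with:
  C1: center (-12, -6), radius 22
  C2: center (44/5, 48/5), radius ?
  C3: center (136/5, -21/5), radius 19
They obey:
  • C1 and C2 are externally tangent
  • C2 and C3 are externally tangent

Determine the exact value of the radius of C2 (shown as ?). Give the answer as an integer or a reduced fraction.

4

1. [ext C1·C2]  r_C2² + 44r_C2 − 192 = 0  ⇒  r_C2 = 4 (r>0 drops 1)
2. [ext C2·C3]  r_C2² + 38r_C2 − 168 = 0  ⇒  r_C2 = 4 (r>0 drops 1)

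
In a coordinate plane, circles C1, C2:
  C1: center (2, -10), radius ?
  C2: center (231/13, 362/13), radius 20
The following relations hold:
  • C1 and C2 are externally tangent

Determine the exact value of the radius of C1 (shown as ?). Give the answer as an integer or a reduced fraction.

21

1. [ext C1·C2]  r_C1² + 40r_C1 − 1281 = 0  ⇒  r_C1 = 21 (r>0 drops 1)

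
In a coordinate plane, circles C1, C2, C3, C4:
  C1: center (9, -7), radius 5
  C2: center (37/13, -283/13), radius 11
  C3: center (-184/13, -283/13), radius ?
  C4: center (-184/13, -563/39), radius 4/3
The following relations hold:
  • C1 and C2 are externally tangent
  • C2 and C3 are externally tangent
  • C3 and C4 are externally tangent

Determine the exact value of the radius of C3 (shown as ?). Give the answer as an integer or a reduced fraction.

6

1. [ext C2·C3]  r_C3² + 22r_C3 − 168 = 0  ⇒  r_C3 = 6 (r>0 drops 1)
2. [ext C3·C4]  r_C3² + (8/3)r_C3 − 52 = 0  ⇒  r_C3 = 6 (r>0 drops 1)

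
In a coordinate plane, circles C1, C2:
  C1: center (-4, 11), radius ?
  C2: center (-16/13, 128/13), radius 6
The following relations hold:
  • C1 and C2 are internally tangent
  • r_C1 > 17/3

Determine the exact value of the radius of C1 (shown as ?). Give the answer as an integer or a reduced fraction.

1. [int C1,C2]  r_C1² − 12r_C1 + 27 = 0  ⇒  r_C1 = 3 or 9
2. given r_C1 > 17/3: keep 9

9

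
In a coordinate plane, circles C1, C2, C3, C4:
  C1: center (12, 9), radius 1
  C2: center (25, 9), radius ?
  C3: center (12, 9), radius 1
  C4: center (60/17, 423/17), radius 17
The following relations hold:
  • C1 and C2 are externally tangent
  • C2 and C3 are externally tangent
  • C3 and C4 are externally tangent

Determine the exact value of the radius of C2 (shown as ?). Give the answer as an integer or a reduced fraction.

12

1. [ext C1·C2]  r_C2² + 2r_C2 − 168 = 0  ⇒  r_C2 = 12 (r>0 drops 1)
2. [ext C2·C3]  r_C2² + 2r_C2 − 168 = 0  ⇒  r_C2 = 12 (r>0 drops 1)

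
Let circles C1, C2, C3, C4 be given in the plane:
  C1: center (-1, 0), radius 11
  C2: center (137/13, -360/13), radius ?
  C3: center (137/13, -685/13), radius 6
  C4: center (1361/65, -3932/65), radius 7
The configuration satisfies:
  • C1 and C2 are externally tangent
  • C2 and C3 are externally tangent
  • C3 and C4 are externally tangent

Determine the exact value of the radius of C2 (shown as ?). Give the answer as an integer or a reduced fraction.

19

1. [ext C1·C2]  r_C2² + 22r_C2 − 779 = 0  ⇒  r_C2 = 19 (r>0 drops 1)
2. [ext C2·C3]  r_C2² + 12r_C2 − 589 = 0  ⇒  r_C2 = 19 (r>0 drops 1)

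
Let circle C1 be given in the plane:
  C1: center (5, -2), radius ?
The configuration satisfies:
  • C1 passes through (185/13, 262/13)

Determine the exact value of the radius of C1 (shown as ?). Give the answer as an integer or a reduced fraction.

24

1. [C1∋P]  r_C1² − 576 = 0  ⇒  r_C1 = 24 (r>0 drops 1)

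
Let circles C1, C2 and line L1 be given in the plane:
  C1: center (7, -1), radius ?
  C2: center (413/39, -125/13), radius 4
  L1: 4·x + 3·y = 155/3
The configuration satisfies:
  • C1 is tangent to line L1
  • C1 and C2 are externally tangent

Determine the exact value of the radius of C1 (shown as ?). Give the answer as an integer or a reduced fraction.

16/3

1. [C1‖L1]  r_C1² − 256/9 = 0  ⇒  r_C1 = 16/3 (r>0 drops 1)
2. [ext C1·C2]  r_C1² + 8r_C1 − 640/9 = 0  ⇒  r_C1 = 16/3 (r>0 drops 1)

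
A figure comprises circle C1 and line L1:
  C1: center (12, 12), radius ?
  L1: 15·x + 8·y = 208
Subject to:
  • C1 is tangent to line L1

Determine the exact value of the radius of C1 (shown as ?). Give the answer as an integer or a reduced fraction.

1. [C1‖L1]  r_C1² − 16 = 0  ⇒  r_C1 = 4 (r>0 drops 1)

4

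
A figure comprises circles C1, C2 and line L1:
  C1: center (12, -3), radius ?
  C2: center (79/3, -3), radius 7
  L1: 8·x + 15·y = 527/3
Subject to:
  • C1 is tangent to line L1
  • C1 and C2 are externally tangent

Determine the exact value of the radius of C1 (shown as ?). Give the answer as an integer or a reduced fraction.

1. [C1‖L1]  r_C1² − 484/9 = 0  ⇒  r_C1 = 22/3 (r>0 drops 1)
2. [ext C1·C2]  r_C1² + 14r_C1 − 1408/9 = 0  ⇒  r_C1 = 22/3 (r>0 drops 1)

22/3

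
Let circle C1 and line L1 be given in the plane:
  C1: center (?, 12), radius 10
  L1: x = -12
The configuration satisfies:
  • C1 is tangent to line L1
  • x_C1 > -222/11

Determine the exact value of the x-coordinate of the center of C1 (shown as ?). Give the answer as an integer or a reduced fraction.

-2

1. [C1‖L1]  x_C1² + 24x_C1 + 44 = 0  ⇒  x_C1 = -22 or -2
2. given x_C1 > -222/11: keep -2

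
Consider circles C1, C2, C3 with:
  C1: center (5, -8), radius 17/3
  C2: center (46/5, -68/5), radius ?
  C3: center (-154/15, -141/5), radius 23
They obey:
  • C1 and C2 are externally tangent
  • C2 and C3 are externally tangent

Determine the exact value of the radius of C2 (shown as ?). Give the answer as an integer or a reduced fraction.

1. [ext C1·C2]  r_C2² + (34/3)r_C2 − 152/9 = 0  ⇒  r_C2 = 4/3 (r>0 drops 1)
2. [ext C2·C3]  r_C2² + 46r_C2 − 568/9 = 0  ⇒  r_C2 = 4/3 (r>0 drops 1)

4/3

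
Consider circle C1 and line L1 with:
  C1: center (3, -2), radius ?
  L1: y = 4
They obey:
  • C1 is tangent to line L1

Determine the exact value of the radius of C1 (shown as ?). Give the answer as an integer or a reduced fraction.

6

1. [C1‖L1]  r_C1² − 36 = 0  ⇒  r_C1 = 6 (r>0 drops 1)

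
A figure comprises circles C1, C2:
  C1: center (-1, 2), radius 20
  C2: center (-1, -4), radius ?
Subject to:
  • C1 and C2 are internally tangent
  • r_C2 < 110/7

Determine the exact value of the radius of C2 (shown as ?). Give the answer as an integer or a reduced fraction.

14

1. [int C1,C2]  r_C2² − 40r_C2 + 364 = 0  ⇒  r_C2 = 14 or 26
2. given r_C2 < 110/7: keep 14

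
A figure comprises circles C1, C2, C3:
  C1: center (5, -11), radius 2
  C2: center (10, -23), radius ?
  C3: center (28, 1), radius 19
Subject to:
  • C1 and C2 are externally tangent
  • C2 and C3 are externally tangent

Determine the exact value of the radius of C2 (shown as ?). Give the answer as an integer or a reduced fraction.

11

1. [ext C1·C2]  r_C2² + 4r_C2 − 165 = 0  ⇒  r_C2 = 11 (r>0 drops 1)
2. [ext C2·C3]  r_C2² + 38r_C2 − 539 = 0  ⇒  r_C2 = 11 (r>0 drops 1)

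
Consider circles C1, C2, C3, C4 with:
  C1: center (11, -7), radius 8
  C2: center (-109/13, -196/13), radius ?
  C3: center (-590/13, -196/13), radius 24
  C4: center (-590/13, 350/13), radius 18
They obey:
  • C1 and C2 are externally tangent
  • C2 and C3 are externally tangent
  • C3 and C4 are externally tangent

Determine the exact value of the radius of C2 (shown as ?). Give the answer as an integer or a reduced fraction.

13

1. [ext C1·C2]  r_C2² + 16r_C2 − 377 = 0  ⇒  r_C2 = 13 (r>0 drops 1)
2. [ext C2·C3]  r_C2² + 48r_C2 − 793 = 0  ⇒  r_C2 = 13 (r>0 drops 1)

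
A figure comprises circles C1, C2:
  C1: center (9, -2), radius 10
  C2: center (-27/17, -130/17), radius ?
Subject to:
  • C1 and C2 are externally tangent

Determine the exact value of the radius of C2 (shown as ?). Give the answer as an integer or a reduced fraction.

1. [ext C1·C2]  r_C2² + 20r_C2 − 44 = 0  ⇒  r_C2 = 2 (r>0 drops 1)

2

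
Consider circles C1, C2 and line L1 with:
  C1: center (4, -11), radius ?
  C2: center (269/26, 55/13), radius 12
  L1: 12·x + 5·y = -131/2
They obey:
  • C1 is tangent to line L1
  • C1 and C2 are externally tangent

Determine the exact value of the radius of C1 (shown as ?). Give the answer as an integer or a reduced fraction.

1. [C1‖L1]  r_C1² − 81/4 = 0  ⇒  r_C1 = 9/2 (r>0 drops 1)
2. [ext C1·C2]  r_C1² + 24r_C1 − 513/4 = 0  ⇒  r_C1 = 9/2 (r>0 drops 1)

9/2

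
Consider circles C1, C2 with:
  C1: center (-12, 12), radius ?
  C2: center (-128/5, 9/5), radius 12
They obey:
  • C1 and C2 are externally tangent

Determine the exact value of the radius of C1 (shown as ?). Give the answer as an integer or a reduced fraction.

1. [ext C1·C2]  r_C1² + 24r_C1 − 145 = 0  ⇒  r_C1 = 5 (r>0 drops 1)

5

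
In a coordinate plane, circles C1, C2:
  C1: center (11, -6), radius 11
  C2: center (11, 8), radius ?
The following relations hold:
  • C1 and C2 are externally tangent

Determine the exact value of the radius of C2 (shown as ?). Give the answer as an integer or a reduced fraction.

3

1. [ext C1·C2]  r_C2² + 22r_C2 − 75 = 0  ⇒  r_C2 = 3 (r>0 drops 1)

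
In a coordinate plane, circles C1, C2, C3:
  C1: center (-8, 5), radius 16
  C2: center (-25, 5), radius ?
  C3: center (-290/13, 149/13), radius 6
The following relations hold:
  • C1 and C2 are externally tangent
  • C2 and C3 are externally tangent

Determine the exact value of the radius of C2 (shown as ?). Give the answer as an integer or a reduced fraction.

1

1. [ext C1·C2]  r_C2² + 32r_C2 − 33 = 0  ⇒  r_C2 = 1 (r>0 drops 1)
2. [ext C2·C3]  r_C2² + 12r_C2 − 13 = 0  ⇒  r_C2 = 1 (r>0 drops 1)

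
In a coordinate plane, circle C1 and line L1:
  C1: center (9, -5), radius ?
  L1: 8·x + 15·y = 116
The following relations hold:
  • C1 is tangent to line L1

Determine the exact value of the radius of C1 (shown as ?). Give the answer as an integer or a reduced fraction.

1. [C1‖L1]  r_C1² − 49 = 0  ⇒  r_C1 = 7 (r>0 drops 1)

7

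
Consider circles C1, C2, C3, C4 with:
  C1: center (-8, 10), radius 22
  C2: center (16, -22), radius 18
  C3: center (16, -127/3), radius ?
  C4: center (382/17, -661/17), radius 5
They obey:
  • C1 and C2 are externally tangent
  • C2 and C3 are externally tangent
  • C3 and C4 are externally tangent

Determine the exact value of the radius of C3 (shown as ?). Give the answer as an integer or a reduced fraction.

1. [ext C2·C3]  r_C3² + 36r_C3 − 805/9 = 0  ⇒  r_C3 = 7/3 (r>0 drops 1)
2. [ext C3·C4]  r_C3² + 10r_C3 − 259/9 = 0  ⇒  r_C3 = 7/3 (r>0 drops 1)

7/3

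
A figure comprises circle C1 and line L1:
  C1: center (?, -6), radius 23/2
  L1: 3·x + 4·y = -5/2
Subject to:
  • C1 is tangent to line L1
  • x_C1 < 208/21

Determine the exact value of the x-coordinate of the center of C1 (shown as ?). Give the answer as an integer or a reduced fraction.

1. [C1‖L1]  x_C1² − (43/3)x_C1 − 316 = 0  ⇒  x_C1 = -12 or 79/3
2. given x_C1 < 208/21: keep -12

-12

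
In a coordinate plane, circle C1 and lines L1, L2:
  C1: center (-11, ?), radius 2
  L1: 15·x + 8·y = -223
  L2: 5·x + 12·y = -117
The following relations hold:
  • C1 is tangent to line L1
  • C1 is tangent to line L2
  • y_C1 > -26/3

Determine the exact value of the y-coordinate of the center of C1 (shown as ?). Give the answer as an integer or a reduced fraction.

1. [C1‖L1]  y_C1² + (29/2)y_C1 + 69/2 = 0  ⇒  y_C1 = -23/2 or -3
2. [C1‖L2]  y_C1² + (31/3)y_C1 + 22 = 0  ⇒  y_C1 = -22/3 or -3

-3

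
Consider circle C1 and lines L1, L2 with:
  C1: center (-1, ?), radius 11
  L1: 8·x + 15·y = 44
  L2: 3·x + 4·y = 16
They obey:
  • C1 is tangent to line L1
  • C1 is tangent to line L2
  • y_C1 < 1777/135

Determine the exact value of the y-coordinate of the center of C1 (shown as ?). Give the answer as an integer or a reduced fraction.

1. [C1‖L1]  y_C1² − (104/15)y_C1 − 717/5 = 0  ⇒  y_C1 = -9 or 239/15
2. [C1‖L2]  y_C1² − (19/2)y_C1 − 333/2 = 0  ⇒  y_C1 = -9 or 37/2

-9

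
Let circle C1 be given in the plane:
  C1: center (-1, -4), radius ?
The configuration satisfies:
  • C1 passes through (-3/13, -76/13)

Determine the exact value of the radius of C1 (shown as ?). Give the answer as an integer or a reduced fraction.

2

1. [C1∋P]  r_C1² − 4 = 0  ⇒  r_C1 = 2 (r>0 drops 1)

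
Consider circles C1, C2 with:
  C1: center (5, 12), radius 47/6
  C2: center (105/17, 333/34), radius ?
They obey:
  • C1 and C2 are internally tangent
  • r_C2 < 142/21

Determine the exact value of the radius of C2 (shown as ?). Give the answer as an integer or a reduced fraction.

16/3

1. [int C1,C2]  r_C2² − (47/3)r_C2 + 496/9 = 0  ⇒  r_C2 = 16/3 or 31/3
2. given r_C2 < 142/21: keep 16/3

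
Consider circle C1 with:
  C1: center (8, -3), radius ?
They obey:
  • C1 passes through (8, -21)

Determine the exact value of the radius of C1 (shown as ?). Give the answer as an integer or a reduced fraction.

18

1. [C1∋P]  r_C1² − 324 = 0  ⇒  r_C1 = 18 (r>0 drops 1)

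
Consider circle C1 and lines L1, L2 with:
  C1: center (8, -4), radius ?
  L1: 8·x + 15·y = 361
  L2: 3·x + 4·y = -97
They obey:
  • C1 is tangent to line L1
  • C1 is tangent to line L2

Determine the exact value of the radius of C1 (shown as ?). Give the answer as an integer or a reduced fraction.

1. [C1‖L1]  r_C1² − 441 = 0  ⇒  r_C1 = 21 (r>0 drops 1)
2. [C1‖L2]  r_C1² − 441 = 0  ⇒  r_C1 = 21 (r>0 drops 1)

21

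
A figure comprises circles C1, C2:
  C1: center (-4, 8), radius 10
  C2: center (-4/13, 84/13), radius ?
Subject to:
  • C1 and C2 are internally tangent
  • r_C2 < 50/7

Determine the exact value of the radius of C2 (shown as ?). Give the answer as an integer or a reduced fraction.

1. [int C1,C2]  r_C2² − 20r_C2 + 84 = 0  ⇒  r_C2 = 6 or 14
2. given r_C2 < 50/7: keep 6

6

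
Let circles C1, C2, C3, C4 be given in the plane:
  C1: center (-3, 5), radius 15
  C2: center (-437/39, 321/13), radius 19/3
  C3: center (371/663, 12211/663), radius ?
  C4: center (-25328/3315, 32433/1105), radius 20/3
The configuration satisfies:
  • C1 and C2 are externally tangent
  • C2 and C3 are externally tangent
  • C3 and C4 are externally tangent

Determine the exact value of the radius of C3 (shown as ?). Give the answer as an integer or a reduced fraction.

1. [ext C2·C3]  r_C3² + (38/3)r_C3 − 413/3 = 0  ⇒  r_C3 = 7 (r>0 drops 1)
2. [ext C3·C4]  r_C3² + (40/3)r_C3 − 427/3 = 0  ⇒  r_C3 = 7 (r>0 drops 1)

7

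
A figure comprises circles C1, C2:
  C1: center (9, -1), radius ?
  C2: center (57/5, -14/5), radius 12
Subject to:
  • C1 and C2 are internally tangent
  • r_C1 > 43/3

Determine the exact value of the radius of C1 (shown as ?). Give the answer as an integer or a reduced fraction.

1. [int C1,C2]  r_C1² − 24r_C1 + 135 = 0  ⇒  r_C1 = 9 or 15
2. given r_C1 > 43/3: keep 15

15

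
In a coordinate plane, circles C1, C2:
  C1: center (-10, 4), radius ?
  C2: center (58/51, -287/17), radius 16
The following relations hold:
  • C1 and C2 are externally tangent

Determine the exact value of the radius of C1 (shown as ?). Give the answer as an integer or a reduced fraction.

23/3

1. [ext C1·C2]  r_C1² + 32r_C1 − 2737/9 = 0  ⇒  r_C1 = 23/3 (r>0 drops 1)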